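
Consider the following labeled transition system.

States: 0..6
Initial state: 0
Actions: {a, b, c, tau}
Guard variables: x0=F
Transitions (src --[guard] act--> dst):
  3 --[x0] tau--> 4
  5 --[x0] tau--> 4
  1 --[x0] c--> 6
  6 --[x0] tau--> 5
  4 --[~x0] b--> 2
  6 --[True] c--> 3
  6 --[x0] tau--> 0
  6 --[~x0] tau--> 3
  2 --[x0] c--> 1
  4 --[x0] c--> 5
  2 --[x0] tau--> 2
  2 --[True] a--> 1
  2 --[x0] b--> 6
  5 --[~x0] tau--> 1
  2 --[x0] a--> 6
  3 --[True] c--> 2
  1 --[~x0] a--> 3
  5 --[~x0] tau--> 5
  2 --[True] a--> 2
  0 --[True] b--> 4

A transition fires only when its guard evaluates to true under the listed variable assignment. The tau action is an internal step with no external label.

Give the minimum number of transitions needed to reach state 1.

BFS to 1:
  L0 = {0}
  L1 = {4}
  L2 = {2}
  L3 = {1}
first hit 1 at d=3 via b·b·a

Answer: 3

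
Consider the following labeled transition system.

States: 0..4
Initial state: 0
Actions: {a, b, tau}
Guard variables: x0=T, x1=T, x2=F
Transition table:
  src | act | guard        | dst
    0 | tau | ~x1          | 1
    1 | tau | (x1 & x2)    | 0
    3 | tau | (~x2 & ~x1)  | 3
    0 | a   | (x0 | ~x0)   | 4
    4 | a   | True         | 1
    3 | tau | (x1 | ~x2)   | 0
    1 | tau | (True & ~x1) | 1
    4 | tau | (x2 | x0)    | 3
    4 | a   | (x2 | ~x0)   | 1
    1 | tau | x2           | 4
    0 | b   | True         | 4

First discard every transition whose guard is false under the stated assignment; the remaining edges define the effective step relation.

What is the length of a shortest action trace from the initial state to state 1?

Layered search for 1:
  depth 0: {0}
  depth 1: {4}
  depth 2: {1,3}
1 enters at depth 2; path a·a

Answer: 2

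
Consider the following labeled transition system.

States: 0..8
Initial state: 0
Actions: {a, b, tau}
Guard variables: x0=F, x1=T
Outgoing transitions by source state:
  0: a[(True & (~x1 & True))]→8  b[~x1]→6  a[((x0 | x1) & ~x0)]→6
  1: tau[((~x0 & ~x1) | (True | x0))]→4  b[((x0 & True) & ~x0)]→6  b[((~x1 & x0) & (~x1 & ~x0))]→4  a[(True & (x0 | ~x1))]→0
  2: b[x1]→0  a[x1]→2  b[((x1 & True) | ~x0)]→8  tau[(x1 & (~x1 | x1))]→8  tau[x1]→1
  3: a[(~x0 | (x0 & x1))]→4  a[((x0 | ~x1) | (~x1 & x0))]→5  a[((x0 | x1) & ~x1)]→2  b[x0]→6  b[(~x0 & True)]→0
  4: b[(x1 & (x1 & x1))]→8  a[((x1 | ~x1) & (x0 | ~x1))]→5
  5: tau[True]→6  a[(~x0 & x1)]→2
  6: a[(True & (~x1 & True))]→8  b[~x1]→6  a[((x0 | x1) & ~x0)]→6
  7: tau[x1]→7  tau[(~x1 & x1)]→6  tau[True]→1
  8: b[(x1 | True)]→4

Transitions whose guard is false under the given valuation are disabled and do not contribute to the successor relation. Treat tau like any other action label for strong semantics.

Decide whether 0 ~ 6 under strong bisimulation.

Compute ~ classes (split until stable):
  round 0: {{0,1,2,3,4,5,6,7,8}}
  round 1: {{0,6},{1,7},{2},{3},{4,8},{5}}
  round 2: {{0,6},{1},{2},{3},{4,8},{5},{7}}
7 equivalence class(es) (converged in 3)
0∈{0,6}, 6∈{0,6}

Answer: BISIMILAR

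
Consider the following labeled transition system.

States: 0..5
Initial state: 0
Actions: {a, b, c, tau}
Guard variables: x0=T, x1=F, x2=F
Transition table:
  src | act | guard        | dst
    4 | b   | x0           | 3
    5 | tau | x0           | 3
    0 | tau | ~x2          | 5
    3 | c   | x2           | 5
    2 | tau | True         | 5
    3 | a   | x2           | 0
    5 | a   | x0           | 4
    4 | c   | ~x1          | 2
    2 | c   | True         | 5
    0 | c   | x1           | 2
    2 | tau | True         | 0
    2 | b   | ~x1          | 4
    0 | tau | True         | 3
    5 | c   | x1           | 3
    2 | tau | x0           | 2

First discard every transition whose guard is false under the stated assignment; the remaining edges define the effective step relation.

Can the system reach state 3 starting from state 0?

Answer: REACHABLE

Trace:
Guard filter leaves 11 enabled edge(s).
Layer 0: {0}
Layer 1: {3,5}  now seen {0,3,5}
Layer 2: {4}  now seen {0,3,4,5}
Layer 3: {2}  now seen {0,2,3,4,5}
Reach set: {0,2,3,4,5}
trace reaching 3: tau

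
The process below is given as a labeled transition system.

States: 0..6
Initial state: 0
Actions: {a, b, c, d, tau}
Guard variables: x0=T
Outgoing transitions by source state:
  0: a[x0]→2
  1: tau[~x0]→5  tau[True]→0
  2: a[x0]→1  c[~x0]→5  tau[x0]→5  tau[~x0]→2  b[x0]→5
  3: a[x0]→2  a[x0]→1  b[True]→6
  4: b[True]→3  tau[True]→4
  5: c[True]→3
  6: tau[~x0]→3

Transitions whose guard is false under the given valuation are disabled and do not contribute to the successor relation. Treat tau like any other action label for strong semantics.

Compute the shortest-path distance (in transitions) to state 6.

Breadth-first toward 6:
  L0 = {0}
  L1 = {2}
  L2 = {1,5}
  L3 = {3}
  L4 = {6}
6 enters at depth 4; path a·b·c·b

Answer: 4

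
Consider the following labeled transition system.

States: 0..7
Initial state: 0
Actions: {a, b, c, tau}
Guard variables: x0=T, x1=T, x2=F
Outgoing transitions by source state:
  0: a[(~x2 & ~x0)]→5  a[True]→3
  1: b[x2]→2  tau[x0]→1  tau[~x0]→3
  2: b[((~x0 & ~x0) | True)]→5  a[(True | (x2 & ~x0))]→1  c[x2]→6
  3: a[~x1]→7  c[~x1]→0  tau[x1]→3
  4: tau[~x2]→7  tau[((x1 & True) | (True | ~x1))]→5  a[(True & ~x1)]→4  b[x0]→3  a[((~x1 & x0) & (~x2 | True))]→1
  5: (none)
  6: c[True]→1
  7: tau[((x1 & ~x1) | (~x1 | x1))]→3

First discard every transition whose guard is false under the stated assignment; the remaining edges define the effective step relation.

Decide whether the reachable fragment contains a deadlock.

Answer: DEADLOCK-FREE

Analysis:
Reach set: {0,3}
  0: a→3  [1 out]
  3: tau→3  [1 out]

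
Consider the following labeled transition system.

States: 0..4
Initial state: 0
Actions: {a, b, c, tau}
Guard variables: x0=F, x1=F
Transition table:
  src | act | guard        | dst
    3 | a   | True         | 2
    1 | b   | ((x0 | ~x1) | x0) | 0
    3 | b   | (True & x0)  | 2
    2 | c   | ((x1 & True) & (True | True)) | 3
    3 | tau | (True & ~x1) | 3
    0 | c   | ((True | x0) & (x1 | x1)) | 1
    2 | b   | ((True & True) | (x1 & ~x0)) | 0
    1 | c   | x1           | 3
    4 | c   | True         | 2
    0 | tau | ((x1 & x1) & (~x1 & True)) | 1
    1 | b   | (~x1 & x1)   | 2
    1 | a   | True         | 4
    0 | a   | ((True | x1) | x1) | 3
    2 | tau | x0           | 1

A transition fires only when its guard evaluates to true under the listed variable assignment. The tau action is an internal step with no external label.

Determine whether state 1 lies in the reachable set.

Guard filter leaves 7 enabled edge(s).
depth 0: {0}
depth 1: {3}  cumulative {0,3}
depth 2: {2}  cumulative {0,2,3}
Reach set: {0,2,3}

Answer: UNREACHABLE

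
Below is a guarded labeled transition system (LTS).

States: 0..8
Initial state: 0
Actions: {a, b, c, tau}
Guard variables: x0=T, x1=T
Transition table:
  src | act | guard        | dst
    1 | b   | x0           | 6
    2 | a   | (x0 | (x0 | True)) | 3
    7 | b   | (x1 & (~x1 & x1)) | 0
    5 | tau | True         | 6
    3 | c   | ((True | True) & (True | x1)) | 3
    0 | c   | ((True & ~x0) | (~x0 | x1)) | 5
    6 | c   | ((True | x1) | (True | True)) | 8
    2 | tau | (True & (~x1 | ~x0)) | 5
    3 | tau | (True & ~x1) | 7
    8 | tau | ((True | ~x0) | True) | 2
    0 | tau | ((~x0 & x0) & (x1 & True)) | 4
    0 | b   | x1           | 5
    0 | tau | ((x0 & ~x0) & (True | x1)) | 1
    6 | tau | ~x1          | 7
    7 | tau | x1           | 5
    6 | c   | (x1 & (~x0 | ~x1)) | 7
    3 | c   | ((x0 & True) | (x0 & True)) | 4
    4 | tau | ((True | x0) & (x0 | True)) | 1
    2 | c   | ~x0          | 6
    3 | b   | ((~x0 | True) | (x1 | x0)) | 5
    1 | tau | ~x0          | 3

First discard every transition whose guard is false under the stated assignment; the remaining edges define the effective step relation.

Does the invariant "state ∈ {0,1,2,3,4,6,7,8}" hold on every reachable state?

Safe = {0,1,2,3,4,6,7,8}
R = {0,1,2,3,4,5,6,8}
  0: ✓
  1: ✓
  2: ✓
  3: ✓
  4: ✓
  5: outside
  6: ✓
  8: ✓
counterexample path to 5: c

Answer: INVARIANT VIOLATED at state 5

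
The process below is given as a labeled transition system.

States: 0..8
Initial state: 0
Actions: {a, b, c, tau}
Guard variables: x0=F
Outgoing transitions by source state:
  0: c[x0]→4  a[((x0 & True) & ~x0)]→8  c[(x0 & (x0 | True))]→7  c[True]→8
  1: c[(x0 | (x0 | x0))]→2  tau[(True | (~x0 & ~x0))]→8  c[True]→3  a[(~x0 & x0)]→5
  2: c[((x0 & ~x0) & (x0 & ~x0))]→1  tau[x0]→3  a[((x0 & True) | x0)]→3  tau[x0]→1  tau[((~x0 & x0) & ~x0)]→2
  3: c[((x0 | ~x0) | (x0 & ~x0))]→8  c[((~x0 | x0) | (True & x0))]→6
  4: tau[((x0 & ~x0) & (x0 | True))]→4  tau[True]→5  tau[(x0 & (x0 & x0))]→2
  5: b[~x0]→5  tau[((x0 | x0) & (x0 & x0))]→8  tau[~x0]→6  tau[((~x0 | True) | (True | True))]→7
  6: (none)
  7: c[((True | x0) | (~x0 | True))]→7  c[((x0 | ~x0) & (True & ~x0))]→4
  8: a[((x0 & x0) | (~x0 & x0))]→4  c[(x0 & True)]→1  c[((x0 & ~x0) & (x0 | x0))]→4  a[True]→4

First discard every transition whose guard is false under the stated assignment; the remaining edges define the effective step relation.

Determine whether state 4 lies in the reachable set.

Guard filter leaves 12 enabled edge(s).
Layer 0: {0}
Layer 1: {8}  now seen {0,8}
Layer 2: {4}  now seen {0,4,8}
Layer 3: {5}  now seen {0,4,5,8}
Layer 4: {6,7}  now seen {0,4,5,6,7,8}
R = {0,4,5,6,7,8}
Path to 4: c·a

Answer: REACHABLE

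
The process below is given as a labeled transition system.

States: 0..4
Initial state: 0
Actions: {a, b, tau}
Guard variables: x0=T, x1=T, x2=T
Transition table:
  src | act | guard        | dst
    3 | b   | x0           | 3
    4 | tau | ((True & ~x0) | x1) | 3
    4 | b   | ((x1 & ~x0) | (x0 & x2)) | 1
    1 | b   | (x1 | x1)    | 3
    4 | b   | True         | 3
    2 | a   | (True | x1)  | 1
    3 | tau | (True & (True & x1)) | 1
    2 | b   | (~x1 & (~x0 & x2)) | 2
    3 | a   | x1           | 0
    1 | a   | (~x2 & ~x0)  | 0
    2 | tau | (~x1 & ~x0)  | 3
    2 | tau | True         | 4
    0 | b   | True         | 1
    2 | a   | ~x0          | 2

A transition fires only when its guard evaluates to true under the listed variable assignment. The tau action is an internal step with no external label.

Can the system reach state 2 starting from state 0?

After dropping false guards: 10 live edges.
depth 0: {0}
depth 1: {1}  total {0,1}
depth 2: {3}  total {0,1,3}
R = {0,1,3}

Answer: UNREACHABLE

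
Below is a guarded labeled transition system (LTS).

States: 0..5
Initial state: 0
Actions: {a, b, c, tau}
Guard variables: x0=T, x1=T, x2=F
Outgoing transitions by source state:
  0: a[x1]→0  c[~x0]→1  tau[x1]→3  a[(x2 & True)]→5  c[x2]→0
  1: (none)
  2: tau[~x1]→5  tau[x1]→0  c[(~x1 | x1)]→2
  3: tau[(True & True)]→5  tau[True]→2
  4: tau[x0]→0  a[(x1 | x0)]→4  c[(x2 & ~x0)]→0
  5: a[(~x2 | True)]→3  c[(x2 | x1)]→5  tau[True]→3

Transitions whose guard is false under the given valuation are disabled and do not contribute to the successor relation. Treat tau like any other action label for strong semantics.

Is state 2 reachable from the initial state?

Answer: REACHABLE

Analysis:
11 transition(s) survive guard evaluation.
L0 = {0}
L1 = {3}  total {0,3}
L2 = {2,5}  total {0,2,3,5}
Reachable = {0,2,3,5}
Path to 2: tau·tau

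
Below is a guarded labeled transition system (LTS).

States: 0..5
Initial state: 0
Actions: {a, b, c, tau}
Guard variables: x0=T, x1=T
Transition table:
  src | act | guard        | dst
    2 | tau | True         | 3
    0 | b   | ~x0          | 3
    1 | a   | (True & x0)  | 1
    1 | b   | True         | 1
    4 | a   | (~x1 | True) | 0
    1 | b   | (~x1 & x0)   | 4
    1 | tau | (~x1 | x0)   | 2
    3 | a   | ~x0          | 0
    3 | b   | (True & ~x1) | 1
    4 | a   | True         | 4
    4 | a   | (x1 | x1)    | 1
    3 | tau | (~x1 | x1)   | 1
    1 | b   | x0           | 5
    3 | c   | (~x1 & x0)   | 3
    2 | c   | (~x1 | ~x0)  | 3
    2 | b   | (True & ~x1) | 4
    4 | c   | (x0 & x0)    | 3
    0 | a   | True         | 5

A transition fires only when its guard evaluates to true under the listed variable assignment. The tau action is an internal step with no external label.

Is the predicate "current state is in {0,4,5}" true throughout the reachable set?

Allowed set {0,4,5}
R = {0,5}
  0: ✓
  5: ✓

Answer: INVARIANT HOLDS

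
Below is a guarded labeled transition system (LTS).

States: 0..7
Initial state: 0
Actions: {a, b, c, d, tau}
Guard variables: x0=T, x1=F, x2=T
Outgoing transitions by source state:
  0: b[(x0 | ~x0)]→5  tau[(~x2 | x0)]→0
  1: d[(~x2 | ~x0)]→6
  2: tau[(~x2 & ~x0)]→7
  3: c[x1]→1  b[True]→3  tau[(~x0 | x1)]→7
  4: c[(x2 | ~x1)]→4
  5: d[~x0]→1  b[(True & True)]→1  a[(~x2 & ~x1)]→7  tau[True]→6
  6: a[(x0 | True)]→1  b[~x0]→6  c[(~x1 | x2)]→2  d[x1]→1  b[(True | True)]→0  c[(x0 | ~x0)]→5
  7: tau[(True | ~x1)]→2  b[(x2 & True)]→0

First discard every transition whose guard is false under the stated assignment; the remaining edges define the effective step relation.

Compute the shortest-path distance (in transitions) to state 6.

Answer: 2

Analysis:
Layered search for 6:
  Layer 0: {0}
  Layer 1: {5}
  Layer 2: {1,6}
first hit 6 at d=2 via b·tau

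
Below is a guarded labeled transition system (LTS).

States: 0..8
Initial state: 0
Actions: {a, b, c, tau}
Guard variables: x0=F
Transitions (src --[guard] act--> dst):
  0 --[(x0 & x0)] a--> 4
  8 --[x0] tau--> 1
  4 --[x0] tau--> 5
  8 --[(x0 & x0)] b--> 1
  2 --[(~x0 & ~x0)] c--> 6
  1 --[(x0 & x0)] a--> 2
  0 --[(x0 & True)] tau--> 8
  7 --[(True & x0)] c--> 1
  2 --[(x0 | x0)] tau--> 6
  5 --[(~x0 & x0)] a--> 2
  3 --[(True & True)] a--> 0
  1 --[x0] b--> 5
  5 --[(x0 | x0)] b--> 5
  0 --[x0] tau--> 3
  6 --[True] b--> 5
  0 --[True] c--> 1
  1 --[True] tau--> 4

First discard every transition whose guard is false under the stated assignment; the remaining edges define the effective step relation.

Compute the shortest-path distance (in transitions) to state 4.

Answer: 2

Working:
Breadth-first toward 4:
  L0 = {0}
  L1 = {1}
  L2 = {4}
4 enters at depth 2; path c·tau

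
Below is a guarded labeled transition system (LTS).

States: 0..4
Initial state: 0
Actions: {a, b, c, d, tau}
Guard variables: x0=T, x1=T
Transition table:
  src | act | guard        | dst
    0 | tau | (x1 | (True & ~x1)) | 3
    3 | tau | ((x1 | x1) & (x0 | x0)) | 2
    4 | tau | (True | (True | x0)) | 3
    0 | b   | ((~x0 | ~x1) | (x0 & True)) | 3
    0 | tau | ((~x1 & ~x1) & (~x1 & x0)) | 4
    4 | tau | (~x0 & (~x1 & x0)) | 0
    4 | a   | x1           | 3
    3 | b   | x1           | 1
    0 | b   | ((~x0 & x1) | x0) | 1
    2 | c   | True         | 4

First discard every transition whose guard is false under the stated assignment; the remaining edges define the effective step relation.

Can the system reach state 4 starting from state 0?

8 transition(s) survive guard evaluation.
depth 0: {0}
depth 1: {1,3}  now seen {0,1,3}
depth 2: {2}  now seen {0,1,2,3}
depth 3: {4}  now seen {0,1,2,3,4}
Reach set: {0,1,2,3,4}
Path to 4: tau·tau·c

Answer: REACHABLE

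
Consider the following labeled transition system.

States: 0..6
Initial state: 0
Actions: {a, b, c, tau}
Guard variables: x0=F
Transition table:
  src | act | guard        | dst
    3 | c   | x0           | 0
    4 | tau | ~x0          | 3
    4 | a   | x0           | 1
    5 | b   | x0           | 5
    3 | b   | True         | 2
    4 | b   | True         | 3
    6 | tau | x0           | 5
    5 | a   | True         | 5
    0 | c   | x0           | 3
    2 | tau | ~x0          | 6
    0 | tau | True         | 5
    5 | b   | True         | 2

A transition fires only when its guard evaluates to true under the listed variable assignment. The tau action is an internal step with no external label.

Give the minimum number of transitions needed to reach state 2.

Breadth-first toward 2:
  depth 0: {0}
  depth 1: {5}
  depth 2: {2}
depth(2)=2, e.g. tau·b

Answer: 2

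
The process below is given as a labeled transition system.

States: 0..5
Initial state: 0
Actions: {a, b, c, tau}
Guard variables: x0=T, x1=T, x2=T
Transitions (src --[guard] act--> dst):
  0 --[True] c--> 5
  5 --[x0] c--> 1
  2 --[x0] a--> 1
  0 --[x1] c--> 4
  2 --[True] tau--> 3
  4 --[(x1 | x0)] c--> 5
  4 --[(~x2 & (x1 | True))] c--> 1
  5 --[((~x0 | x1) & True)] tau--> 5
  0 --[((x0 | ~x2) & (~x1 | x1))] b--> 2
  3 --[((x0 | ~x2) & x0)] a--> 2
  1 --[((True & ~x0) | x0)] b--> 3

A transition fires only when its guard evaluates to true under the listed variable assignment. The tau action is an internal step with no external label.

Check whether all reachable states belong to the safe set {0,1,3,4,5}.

Answer: INVARIANT VIOLATED at state 2

Analysis:
Safe = {0,1,3,4,5}
Reachable = {0,1,2,3,4,5}
  0: ok
  1: ok
  2: ✗ unsafe
  3: ok
  4: ok
  5: ok
reach 2 via b — violates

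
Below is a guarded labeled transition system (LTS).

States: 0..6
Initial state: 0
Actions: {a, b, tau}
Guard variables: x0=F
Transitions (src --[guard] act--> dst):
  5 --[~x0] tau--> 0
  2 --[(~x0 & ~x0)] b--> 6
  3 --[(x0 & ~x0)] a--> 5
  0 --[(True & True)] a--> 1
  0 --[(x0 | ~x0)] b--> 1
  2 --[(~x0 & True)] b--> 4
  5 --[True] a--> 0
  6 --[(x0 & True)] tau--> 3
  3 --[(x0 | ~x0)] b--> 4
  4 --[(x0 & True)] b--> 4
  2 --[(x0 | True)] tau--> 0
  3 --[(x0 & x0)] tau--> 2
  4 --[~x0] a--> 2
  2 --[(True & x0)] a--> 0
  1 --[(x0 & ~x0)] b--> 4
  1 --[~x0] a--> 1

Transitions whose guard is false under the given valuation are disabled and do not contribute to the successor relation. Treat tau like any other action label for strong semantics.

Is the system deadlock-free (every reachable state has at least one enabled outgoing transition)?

Answer: DEADLOCK-FREE

Working:
R = {0,1}
  0: a→1  b→1  [2 out]
  1: a→1  [1 out]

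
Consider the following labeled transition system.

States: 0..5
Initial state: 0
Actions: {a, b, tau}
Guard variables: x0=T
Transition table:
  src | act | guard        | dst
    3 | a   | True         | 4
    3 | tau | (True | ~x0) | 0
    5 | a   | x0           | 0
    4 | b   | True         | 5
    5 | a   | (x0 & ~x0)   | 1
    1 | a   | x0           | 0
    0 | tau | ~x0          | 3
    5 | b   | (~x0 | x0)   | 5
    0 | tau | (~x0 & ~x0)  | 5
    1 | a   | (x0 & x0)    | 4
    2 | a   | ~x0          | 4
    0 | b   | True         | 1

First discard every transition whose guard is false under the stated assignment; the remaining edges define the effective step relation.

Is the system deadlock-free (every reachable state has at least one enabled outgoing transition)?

Answer: DEADLOCK-FREE

Working:
Reachable = {0,1,4,5}
  0: b→1  [deg 1]
  1: a→0  a→4  [deg 2]
  4: b→5  [deg 1]
  5: a→0  b→5  [deg 2]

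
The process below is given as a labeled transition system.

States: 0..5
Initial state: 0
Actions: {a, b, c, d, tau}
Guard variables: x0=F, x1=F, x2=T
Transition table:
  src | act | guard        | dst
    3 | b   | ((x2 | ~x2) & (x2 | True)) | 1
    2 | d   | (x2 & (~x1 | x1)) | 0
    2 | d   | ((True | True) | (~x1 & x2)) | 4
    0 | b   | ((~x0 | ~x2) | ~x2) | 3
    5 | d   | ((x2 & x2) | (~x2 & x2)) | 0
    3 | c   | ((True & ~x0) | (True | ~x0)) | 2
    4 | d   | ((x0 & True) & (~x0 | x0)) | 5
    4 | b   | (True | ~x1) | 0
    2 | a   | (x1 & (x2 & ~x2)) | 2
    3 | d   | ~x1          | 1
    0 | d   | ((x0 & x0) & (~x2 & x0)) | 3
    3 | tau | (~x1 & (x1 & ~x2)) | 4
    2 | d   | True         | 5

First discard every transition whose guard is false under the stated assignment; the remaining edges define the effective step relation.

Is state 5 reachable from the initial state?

Answer: REACHABLE

Working:
Guard filter leaves 9 enabled edge(s).
L0 = {0}
L1 = {3}  now seen {0,3}
L2 = {1,2}  now seen {0,1,2,3}
L3 = {4,5}  now seen {0,1,2,3,4,5}
R = {0,1,2,3,4,5}
witness 5: b·c·d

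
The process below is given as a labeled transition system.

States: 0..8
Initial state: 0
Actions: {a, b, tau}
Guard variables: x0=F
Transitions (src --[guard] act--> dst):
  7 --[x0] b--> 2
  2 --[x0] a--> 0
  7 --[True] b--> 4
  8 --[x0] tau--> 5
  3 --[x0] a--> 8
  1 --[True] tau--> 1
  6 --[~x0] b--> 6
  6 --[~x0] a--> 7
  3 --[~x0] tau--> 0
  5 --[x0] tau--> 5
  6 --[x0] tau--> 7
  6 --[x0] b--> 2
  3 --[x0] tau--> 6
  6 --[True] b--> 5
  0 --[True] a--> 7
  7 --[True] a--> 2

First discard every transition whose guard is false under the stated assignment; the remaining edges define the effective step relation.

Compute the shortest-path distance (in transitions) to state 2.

Answer: 2

Analysis:
Breadth-first toward 2:
  depth 0: {0}
  depth 1: {7}
  depth 2: {2,4}
2 enters at depth 2; path a·a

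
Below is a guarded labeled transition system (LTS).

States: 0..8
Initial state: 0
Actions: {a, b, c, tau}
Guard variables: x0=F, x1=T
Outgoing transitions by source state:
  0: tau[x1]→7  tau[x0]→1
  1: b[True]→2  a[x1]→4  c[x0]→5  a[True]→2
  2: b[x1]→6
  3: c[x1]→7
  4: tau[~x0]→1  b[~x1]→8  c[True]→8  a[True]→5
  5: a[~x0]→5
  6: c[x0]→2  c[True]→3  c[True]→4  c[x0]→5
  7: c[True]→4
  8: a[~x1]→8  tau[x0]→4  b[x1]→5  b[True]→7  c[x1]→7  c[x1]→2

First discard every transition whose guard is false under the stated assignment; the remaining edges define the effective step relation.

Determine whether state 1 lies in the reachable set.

Answer: REACHABLE

Trace:
Guard filter leaves 17 enabled edge(s).
depth 0: {0}
depth 1: {7}  now seen {0,7}
depth 2: {4}  now seen {0,4,7}
depth 3: {1,5,8}  now seen {0,1,4,5,7,8}
depth 4: {2}  now seen {0,1,2,4,5,7,8}
depth 5: {6}  now seen {0,1,2,4,5,6,7,8}
depth 6: {3}  now seen {0,1,2,3,4,5,6,7,8}
Reach set: {0,1,2,3,4,5,6,7,8}
Path to 1: tau·c·tau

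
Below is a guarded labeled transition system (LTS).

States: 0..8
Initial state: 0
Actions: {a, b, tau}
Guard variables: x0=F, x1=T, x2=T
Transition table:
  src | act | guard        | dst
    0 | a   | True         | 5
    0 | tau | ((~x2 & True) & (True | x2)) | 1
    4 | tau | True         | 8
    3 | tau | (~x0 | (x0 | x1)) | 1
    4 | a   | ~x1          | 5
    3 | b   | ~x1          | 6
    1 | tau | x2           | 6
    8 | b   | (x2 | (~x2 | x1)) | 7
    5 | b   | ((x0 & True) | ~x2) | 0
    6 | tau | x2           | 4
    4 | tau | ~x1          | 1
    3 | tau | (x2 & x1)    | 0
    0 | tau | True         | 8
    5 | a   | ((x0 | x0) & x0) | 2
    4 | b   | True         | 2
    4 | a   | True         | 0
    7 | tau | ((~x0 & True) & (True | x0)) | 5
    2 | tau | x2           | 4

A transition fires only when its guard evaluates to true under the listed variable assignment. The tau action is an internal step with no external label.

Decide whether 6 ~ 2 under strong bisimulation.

Compute ~ classes (split until stable):
  round 0: {{0,1,2,3,4,5,6,7,8}}
  round 1: {{0},{1,2,3,6,7},{4},{5},{8}}
  round 2: {{0},{1},{2,6},{3},{4},{5},{7},{8}}
8 equivalence class(es) (converged in 3)
[6]={2,6}  [2]={2,6}

Answer: BISIMILAR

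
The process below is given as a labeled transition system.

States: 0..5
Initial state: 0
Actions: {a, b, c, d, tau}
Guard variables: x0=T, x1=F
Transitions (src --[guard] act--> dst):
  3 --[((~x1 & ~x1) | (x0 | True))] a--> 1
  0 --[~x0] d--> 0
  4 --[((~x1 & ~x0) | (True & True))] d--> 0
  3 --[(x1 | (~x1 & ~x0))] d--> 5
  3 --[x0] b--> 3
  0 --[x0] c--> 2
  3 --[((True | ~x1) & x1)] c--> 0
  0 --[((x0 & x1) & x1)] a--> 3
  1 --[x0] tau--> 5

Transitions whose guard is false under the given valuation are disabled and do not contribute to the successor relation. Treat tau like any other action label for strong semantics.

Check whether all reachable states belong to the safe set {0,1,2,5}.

Answer: INVARIANT HOLDS

Trace:
Inv-set: {0,1,2,5}
Reach set: {0,2}
  0: ✓
  2: ✓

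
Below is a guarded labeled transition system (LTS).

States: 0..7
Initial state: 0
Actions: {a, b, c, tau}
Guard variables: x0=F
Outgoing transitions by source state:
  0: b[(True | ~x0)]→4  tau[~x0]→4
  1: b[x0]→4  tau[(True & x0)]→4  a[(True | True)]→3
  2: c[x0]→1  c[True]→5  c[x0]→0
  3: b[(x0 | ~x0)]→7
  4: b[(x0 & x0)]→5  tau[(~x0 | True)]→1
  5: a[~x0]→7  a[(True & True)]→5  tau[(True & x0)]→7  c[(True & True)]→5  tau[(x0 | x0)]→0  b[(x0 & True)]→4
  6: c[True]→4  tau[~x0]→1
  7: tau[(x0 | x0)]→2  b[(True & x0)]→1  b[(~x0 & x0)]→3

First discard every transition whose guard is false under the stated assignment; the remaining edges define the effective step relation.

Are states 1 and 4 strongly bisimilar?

Compute ~ classes (split until stable):
  P[0] = {{0,1,2,3,4,5,6,7}}
  P[1] = {{0},{1},{2},{3},{4},{5},{6},{7}}
Fixed point at round 2; 8 class(es).
class of 1: {1}; class of 4: {4}

Answer: NOT BISIMILAR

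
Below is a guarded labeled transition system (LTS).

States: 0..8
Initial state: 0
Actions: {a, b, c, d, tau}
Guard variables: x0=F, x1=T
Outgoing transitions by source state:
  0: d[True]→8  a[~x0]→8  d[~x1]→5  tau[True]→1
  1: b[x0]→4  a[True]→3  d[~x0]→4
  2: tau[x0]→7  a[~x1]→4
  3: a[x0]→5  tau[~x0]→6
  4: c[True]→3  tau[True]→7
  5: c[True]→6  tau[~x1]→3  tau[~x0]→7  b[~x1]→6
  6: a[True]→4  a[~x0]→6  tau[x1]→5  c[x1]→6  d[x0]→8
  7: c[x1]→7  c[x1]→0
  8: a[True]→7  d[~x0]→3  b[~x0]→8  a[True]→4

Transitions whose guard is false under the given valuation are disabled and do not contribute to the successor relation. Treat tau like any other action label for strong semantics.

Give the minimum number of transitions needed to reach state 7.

Answer: 2

Trace:
BFS to 7:
  Layer 0: {0}
  Layer 1: {1,8}
  Layer 2: {3,4,7}
first hit 7 at d=2 via a·a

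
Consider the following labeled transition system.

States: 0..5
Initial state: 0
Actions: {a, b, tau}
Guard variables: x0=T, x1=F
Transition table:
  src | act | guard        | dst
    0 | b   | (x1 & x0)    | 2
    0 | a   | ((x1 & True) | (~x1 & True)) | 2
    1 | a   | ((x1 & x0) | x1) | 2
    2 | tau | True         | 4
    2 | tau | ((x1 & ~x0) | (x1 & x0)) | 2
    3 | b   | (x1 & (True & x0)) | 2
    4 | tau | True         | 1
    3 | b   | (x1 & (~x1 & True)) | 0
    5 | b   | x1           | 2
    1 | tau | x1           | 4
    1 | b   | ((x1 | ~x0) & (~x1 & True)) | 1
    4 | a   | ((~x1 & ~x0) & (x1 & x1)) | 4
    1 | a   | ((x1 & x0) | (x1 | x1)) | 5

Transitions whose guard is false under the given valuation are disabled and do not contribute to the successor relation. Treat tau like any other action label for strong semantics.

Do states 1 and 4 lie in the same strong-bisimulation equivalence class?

Bisimulation quotient by refinement:
  P[0] = {{0,1,2,3,4,5}}
  P[1] = {{0},{1,3,5},{2,4}}
  P[2] = {{0},{1,3,5},{2},{4}}
4 equivalence class(es) (converged in 3)
[1]={1,3,5}  [4]={4}

Answer: NOT BISIMILAR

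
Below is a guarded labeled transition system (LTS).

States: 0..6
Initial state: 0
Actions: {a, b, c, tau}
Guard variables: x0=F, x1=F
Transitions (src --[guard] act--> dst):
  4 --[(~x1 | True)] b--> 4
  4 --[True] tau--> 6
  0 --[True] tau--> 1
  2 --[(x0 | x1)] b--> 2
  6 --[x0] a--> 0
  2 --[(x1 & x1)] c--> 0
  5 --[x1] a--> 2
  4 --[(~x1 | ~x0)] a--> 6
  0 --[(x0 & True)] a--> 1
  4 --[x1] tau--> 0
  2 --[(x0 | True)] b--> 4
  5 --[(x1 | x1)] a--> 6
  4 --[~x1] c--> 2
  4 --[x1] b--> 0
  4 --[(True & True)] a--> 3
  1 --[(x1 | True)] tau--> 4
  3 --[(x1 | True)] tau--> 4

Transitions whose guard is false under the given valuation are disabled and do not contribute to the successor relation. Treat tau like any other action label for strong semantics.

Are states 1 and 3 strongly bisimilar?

Bisimulation quotient by refinement:
  round 0: {{0,1,2,3,4,5,6}}
  round 1: {{0,1,3},{2},{4},{5,6}}
  round 2: {{0},{1,3},{2},{4},{5,6}}
5 equivalence class(es) (converged in 3)
class of 1: {1,3}; class of 3: {1,3}

Answer: BISIMILAR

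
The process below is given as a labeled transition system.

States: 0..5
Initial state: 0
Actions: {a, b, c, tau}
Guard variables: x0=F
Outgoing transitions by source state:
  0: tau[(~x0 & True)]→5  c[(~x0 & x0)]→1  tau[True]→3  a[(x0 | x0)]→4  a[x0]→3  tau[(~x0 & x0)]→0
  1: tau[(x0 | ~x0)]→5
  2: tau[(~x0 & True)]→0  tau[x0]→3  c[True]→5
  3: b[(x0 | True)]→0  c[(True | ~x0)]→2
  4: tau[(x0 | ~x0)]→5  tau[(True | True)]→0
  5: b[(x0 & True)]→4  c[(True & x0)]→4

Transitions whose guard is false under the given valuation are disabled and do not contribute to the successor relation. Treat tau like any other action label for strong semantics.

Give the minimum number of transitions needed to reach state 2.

Answer: 2

Trace:
Breadth-first toward 2:
  depth 0: {0}
  depth 1: {3,5}
  depth 2: {2}
depth(2)=2, e.g. tau·c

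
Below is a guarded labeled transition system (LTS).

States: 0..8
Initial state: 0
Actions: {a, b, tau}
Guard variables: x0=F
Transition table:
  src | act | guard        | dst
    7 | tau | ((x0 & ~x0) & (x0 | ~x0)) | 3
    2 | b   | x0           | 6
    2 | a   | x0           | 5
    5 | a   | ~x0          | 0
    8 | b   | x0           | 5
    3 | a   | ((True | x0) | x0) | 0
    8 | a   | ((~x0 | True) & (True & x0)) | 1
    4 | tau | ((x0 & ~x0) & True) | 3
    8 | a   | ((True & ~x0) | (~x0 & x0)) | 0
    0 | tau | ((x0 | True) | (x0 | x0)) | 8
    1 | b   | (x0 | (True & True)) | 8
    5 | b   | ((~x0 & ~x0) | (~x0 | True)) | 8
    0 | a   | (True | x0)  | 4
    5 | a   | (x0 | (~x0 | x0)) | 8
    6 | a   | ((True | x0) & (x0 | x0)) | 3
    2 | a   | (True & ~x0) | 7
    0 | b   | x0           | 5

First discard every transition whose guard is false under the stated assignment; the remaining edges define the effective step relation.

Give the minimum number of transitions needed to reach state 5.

BFS to 5:
  Layer 0: {0}
  Layer 1: {4,8}
5 never appears.

Answer: UNREACHABLE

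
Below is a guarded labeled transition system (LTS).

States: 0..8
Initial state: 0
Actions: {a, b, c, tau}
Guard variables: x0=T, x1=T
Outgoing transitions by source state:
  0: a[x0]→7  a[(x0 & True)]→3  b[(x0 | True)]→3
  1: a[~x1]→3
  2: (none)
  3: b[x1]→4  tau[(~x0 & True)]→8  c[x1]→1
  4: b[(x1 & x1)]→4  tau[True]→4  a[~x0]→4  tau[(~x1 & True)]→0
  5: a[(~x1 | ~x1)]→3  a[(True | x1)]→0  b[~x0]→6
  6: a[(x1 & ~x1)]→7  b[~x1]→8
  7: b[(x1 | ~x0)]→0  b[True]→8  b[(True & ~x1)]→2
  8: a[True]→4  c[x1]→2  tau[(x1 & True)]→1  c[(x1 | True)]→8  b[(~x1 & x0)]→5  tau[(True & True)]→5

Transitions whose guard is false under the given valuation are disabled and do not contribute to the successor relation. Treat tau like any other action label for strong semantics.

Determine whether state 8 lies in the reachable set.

Answer: REACHABLE

Working:
After dropping false guards: 15 live edges.
depth 0: {0}
depth 1: {3,7}  now seen {0,3,7}
depth 2: {1,4,8}  now seen {0,1,3,4,7,8}
depth 3: {2,5}  now seen {0,1,2,3,4,5,7,8}
Reach set: {0,1,2,3,4,5,7,8}
Path to 8: a·b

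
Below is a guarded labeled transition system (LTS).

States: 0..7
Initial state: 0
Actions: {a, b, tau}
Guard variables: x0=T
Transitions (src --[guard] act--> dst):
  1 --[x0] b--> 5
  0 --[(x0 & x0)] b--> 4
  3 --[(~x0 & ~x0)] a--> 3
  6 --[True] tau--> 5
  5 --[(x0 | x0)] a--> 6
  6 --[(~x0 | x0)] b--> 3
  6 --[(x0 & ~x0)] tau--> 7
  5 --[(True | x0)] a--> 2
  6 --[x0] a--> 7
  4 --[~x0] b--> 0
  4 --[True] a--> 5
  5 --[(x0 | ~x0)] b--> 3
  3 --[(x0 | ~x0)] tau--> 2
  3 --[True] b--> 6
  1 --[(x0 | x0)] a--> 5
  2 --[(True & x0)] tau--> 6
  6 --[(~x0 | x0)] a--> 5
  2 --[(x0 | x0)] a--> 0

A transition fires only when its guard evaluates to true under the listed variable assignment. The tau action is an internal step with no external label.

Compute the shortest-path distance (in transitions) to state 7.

Answer: 4

Analysis:
Breadth-first toward 7:
  depth 0: {0}
  depth 1: {4}
  depth 2: {5}
  depth 3: {2,3,6}
  depth 4: {7}
first hit 7 at d=4 via b·a·a·a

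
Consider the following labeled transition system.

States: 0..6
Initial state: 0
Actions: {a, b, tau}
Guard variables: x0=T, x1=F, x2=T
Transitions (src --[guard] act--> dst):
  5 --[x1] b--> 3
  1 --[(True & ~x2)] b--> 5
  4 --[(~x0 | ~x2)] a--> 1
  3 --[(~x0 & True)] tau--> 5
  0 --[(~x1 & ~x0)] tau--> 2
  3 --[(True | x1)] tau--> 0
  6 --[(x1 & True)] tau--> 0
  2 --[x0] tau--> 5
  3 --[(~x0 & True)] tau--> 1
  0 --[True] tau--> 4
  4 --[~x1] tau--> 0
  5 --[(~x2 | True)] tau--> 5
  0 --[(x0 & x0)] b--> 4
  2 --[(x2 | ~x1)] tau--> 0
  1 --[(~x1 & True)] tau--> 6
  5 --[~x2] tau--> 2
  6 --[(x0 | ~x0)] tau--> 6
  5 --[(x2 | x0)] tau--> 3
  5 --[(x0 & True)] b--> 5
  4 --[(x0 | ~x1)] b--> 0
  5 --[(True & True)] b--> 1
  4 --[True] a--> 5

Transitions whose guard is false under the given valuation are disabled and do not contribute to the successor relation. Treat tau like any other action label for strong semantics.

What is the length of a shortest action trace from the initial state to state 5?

Answer: 2

Analysis:
Layered search for 5:
  depth 0: {0}
  depth 1: {4}
  depth 2: {5}
5 enters at depth 2; path b·a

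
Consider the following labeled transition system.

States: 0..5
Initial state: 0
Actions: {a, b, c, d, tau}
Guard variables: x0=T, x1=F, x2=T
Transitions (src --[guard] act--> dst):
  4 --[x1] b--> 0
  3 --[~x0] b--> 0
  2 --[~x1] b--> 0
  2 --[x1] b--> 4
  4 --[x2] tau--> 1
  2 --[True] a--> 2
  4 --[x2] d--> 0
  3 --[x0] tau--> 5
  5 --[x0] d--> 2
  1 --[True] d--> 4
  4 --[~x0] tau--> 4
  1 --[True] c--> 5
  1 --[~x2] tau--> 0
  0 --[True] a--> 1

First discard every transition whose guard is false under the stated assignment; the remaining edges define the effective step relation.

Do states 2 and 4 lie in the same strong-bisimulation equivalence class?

Answer: NOT BISIMILAR

Analysis:
Compute ~ classes (split until stable):
  P[0] = {{0,1,2,3,4,5}}
  P[1] = {{0},{1},{2},{3},{4},{5}}
stable after 2 split(s): 6 block(s)
2∈{2}, 4∈{4}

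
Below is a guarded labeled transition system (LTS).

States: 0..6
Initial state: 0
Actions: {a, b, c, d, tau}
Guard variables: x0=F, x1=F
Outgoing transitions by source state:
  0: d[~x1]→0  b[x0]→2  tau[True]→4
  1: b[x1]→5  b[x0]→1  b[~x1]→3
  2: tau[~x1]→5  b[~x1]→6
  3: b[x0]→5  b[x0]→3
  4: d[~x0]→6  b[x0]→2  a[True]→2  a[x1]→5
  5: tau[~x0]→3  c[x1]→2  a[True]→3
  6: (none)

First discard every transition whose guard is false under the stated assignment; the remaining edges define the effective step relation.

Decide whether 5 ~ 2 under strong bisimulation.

Refine partition for ~:
  round 0: {{0,1,2,3,4,5,6}}
  round 1: {{0},{1},{2},{3,6},{4},{5}}
6 equivalence class(es) (converged in 2)
5∈{5}, 2∈{2}

Answer: NOT BISIMILAR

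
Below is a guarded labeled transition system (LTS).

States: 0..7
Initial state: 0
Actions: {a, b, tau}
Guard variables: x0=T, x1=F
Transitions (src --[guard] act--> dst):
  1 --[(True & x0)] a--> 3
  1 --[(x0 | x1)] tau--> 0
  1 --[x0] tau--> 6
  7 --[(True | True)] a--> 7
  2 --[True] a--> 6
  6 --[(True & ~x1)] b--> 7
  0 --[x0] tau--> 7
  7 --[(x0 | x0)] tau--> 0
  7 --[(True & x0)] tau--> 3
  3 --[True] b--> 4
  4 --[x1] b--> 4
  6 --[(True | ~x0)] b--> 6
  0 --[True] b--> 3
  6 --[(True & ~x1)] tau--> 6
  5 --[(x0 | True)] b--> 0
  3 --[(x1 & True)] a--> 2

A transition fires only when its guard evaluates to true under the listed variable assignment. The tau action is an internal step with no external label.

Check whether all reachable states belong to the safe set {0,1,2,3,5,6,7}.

Answer: INVARIANT VIOLATED at state 4

Analysis:
Allowed set {0,1,2,3,5,6,7}
Reachable = {0,3,4,7}
  0: safe
  3: safe
  4: ✗ unsafe
  7: safe
counterexample path to 4: b·b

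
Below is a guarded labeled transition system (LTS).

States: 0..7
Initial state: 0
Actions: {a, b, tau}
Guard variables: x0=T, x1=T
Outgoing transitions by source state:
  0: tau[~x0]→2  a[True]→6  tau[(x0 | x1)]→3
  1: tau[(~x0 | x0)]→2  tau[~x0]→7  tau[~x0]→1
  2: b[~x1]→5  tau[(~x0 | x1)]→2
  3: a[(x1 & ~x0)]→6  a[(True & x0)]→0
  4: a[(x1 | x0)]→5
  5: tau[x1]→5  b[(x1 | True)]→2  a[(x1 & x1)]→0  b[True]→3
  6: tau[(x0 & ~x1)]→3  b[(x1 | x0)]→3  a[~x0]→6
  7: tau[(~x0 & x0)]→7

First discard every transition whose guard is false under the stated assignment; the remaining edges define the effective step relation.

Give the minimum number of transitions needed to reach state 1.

Breadth-first toward 1:
  depth 0: {0}
  depth 1: {3,6}
1 never appears.

Answer: UNREACHABLE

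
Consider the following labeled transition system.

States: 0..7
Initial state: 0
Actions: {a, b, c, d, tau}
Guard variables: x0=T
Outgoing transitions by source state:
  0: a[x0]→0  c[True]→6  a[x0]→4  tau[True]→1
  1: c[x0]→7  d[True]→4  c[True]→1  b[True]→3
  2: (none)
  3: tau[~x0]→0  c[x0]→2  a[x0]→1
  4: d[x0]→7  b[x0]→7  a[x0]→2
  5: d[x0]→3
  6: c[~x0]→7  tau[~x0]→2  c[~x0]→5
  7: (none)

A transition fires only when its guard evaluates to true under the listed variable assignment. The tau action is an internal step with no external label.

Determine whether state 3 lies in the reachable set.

Answer: REACHABLE

Working:
After dropping false guards: 14 live edges.
depth 0: {0}
depth 1: {1,4,6}  total {0,1,4,6}
depth 2: {2,3,7}  total {0,1,2,3,4,6,7}
Reach set: {0,1,2,3,4,6,7}
witness 3: tau·b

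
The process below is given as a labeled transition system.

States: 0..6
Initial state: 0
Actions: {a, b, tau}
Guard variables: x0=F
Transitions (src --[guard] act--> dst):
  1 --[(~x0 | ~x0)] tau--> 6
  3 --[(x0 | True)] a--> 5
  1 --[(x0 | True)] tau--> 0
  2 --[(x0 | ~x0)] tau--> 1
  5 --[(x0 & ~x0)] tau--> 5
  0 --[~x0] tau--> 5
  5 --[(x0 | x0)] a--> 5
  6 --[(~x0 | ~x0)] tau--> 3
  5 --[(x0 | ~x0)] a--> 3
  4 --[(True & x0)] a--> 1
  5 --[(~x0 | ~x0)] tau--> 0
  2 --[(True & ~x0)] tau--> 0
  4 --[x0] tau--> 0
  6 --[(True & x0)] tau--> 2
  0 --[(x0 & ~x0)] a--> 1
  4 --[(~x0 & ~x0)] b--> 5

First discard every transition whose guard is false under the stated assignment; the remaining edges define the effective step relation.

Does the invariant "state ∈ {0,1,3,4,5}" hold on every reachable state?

Inv-set: {0,1,3,4,5}
Reach set: {0,3,5}
  0: safe
  3: safe
  5: safe

Answer: INVARIANT HOLDS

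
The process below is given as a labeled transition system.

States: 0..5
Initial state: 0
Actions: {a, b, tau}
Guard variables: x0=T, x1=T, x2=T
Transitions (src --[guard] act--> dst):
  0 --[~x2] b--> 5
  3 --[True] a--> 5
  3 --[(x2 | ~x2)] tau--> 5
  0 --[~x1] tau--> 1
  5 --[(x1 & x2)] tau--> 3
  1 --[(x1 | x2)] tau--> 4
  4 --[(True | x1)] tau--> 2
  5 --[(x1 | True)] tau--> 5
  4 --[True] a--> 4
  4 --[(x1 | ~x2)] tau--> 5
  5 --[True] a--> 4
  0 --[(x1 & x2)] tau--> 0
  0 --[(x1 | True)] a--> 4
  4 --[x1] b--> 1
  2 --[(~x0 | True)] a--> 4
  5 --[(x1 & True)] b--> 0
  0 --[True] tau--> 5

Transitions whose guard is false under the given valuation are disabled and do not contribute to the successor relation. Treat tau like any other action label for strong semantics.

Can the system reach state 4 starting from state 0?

Answer: REACHABLE

Working:
15 transition(s) survive guard evaluation.
depth 0: {0}
depth 1: {4,5}  cumulative {0,4,5}
depth 2: {1,2,3}  cumulative {0,1,2,3,4,5}
Reach set: {0,1,2,3,4,5}
trace reaching 4: a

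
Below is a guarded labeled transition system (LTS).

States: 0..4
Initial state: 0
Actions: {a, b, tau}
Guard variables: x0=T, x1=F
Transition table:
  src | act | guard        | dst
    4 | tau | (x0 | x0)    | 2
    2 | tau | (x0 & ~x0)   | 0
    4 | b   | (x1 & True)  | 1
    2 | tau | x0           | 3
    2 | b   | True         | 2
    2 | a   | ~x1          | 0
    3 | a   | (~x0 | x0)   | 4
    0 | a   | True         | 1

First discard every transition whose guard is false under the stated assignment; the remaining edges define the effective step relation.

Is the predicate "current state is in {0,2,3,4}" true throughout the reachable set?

Safe = {0,2,3,4}
Reach set: {0,1}
  0: ok
  1: ✗ unsafe
reach 1 via a — violates

Answer: INVARIANT VIOLATED at state 1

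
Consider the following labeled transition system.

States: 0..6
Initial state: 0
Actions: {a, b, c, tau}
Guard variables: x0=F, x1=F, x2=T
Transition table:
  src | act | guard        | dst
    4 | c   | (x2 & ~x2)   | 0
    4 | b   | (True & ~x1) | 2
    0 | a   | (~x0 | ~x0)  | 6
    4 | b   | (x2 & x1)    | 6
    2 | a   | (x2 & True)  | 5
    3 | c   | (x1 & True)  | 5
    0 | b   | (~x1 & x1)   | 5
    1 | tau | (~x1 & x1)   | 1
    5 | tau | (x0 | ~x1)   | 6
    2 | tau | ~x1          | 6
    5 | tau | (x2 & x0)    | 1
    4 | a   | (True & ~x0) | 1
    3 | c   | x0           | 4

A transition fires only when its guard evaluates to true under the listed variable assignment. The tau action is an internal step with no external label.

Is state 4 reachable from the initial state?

Answer: UNREACHABLE

Working:
After dropping false guards: 6 live edges.
Layer 0: {0}
Layer 1: {6}  cumulative {0,6}
Reach set: {0,6}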